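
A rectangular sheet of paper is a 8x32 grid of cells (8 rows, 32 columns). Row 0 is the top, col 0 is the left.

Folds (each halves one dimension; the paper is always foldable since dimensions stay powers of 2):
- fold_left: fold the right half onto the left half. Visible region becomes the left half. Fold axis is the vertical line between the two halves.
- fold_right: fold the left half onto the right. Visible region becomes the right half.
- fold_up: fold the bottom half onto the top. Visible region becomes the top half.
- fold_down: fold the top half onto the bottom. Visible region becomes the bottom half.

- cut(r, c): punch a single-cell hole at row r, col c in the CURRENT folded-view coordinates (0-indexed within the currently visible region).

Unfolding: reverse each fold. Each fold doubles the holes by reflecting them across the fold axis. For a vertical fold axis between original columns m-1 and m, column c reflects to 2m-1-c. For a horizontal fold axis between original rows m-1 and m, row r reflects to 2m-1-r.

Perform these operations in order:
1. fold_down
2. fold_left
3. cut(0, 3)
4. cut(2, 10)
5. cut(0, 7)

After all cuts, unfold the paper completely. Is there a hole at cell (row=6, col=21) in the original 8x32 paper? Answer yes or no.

Op 1 fold_down: fold axis h@4; visible region now rows[4,8) x cols[0,32) = 4x32
Op 2 fold_left: fold axis v@16; visible region now rows[4,8) x cols[0,16) = 4x16
Op 3 cut(0, 3): punch at orig (4,3); cuts so far [(4, 3)]; region rows[4,8) x cols[0,16) = 4x16
Op 4 cut(2, 10): punch at orig (6,10); cuts so far [(4, 3), (6, 10)]; region rows[4,8) x cols[0,16) = 4x16
Op 5 cut(0, 7): punch at orig (4,7); cuts so far [(4, 3), (4, 7), (6, 10)]; region rows[4,8) x cols[0,16) = 4x16
Unfold 1 (reflect across v@16): 6 holes -> [(4, 3), (4, 7), (4, 24), (4, 28), (6, 10), (6, 21)]
Unfold 2 (reflect across h@4): 12 holes -> [(1, 10), (1, 21), (3, 3), (3, 7), (3, 24), (3, 28), (4, 3), (4, 7), (4, 24), (4, 28), (6, 10), (6, 21)]
Holes: [(1, 10), (1, 21), (3, 3), (3, 7), (3, 24), (3, 28), (4, 3), (4, 7), (4, 24), (4, 28), (6, 10), (6, 21)]

Answer: yes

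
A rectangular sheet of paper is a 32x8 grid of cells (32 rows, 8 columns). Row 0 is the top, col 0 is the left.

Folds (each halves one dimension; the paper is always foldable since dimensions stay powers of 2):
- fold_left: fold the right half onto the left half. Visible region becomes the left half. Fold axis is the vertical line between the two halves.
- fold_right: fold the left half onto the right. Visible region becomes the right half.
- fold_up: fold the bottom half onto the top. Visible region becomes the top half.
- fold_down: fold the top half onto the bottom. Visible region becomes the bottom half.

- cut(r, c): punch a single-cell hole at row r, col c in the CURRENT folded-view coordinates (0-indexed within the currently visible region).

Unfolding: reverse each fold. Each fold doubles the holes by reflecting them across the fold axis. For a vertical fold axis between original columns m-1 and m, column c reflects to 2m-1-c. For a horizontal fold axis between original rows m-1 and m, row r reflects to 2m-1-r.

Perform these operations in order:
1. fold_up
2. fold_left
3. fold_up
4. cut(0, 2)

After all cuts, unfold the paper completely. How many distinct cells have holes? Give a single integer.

Answer: 8

Derivation:
Op 1 fold_up: fold axis h@16; visible region now rows[0,16) x cols[0,8) = 16x8
Op 2 fold_left: fold axis v@4; visible region now rows[0,16) x cols[0,4) = 16x4
Op 3 fold_up: fold axis h@8; visible region now rows[0,8) x cols[0,4) = 8x4
Op 4 cut(0, 2): punch at orig (0,2); cuts so far [(0, 2)]; region rows[0,8) x cols[0,4) = 8x4
Unfold 1 (reflect across h@8): 2 holes -> [(0, 2), (15, 2)]
Unfold 2 (reflect across v@4): 4 holes -> [(0, 2), (0, 5), (15, 2), (15, 5)]
Unfold 3 (reflect across h@16): 8 holes -> [(0, 2), (0, 5), (15, 2), (15, 5), (16, 2), (16, 5), (31, 2), (31, 5)]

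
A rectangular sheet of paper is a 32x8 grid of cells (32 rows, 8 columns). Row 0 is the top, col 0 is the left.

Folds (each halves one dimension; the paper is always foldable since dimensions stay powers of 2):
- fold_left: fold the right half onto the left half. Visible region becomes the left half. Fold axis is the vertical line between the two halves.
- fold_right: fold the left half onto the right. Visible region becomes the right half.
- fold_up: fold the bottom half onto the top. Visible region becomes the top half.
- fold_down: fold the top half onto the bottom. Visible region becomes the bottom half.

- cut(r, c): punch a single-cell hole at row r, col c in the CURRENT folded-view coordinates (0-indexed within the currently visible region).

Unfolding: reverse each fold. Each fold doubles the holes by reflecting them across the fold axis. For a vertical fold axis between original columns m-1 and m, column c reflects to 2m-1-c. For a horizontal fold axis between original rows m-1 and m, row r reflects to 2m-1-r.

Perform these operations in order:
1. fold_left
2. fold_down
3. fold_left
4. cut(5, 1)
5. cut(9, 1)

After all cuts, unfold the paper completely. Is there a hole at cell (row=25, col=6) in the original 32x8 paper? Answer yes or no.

Op 1 fold_left: fold axis v@4; visible region now rows[0,32) x cols[0,4) = 32x4
Op 2 fold_down: fold axis h@16; visible region now rows[16,32) x cols[0,4) = 16x4
Op 3 fold_left: fold axis v@2; visible region now rows[16,32) x cols[0,2) = 16x2
Op 4 cut(5, 1): punch at orig (21,1); cuts so far [(21, 1)]; region rows[16,32) x cols[0,2) = 16x2
Op 5 cut(9, 1): punch at orig (25,1); cuts so far [(21, 1), (25, 1)]; region rows[16,32) x cols[0,2) = 16x2
Unfold 1 (reflect across v@2): 4 holes -> [(21, 1), (21, 2), (25, 1), (25, 2)]
Unfold 2 (reflect across h@16): 8 holes -> [(6, 1), (6, 2), (10, 1), (10, 2), (21, 1), (21, 2), (25, 1), (25, 2)]
Unfold 3 (reflect across v@4): 16 holes -> [(6, 1), (6, 2), (6, 5), (6, 6), (10, 1), (10, 2), (10, 5), (10, 6), (21, 1), (21, 2), (21, 5), (21, 6), (25, 1), (25, 2), (25, 5), (25, 6)]
Holes: [(6, 1), (6, 2), (6, 5), (6, 6), (10, 1), (10, 2), (10, 5), (10, 6), (21, 1), (21, 2), (21, 5), (21, 6), (25, 1), (25, 2), (25, 5), (25, 6)]

Answer: yes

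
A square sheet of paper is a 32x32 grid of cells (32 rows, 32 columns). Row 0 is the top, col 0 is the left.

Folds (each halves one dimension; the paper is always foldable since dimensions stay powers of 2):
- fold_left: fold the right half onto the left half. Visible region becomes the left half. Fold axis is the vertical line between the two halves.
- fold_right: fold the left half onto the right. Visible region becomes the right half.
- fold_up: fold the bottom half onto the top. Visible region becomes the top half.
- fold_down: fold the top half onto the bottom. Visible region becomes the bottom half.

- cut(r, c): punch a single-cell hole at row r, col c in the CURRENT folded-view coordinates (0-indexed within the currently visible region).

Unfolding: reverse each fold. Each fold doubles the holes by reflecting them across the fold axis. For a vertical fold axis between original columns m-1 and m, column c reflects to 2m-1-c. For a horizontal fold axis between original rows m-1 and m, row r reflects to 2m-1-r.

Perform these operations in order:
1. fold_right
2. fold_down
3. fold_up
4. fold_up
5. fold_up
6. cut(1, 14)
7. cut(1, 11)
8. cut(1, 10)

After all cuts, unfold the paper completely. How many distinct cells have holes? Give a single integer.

Op 1 fold_right: fold axis v@16; visible region now rows[0,32) x cols[16,32) = 32x16
Op 2 fold_down: fold axis h@16; visible region now rows[16,32) x cols[16,32) = 16x16
Op 3 fold_up: fold axis h@24; visible region now rows[16,24) x cols[16,32) = 8x16
Op 4 fold_up: fold axis h@20; visible region now rows[16,20) x cols[16,32) = 4x16
Op 5 fold_up: fold axis h@18; visible region now rows[16,18) x cols[16,32) = 2x16
Op 6 cut(1, 14): punch at orig (17,30); cuts so far [(17, 30)]; region rows[16,18) x cols[16,32) = 2x16
Op 7 cut(1, 11): punch at orig (17,27); cuts so far [(17, 27), (17, 30)]; region rows[16,18) x cols[16,32) = 2x16
Op 8 cut(1, 10): punch at orig (17,26); cuts so far [(17, 26), (17, 27), (17, 30)]; region rows[16,18) x cols[16,32) = 2x16
Unfold 1 (reflect across h@18): 6 holes -> [(17, 26), (17, 27), (17, 30), (18, 26), (18, 27), (18, 30)]
Unfold 2 (reflect across h@20): 12 holes -> [(17, 26), (17, 27), (17, 30), (18, 26), (18, 27), (18, 30), (21, 26), (21, 27), (21, 30), (22, 26), (22, 27), (22, 30)]
Unfold 3 (reflect across h@24): 24 holes -> [(17, 26), (17, 27), (17, 30), (18, 26), (18, 27), (18, 30), (21, 26), (21, 27), (21, 30), (22, 26), (22, 27), (22, 30), (25, 26), (25, 27), (25, 30), (26, 26), (26, 27), (26, 30), (29, 26), (29, 27), (29, 30), (30, 26), (30, 27), (30, 30)]
Unfold 4 (reflect across h@16): 48 holes -> [(1, 26), (1, 27), (1, 30), (2, 26), (2, 27), (2, 30), (5, 26), (5, 27), (5, 30), (6, 26), (6, 27), (6, 30), (9, 26), (9, 27), (9, 30), (10, 26), (10, 27), (10, 30), (13, 26), (13, 27), (13, 30), (14, 26), (14, 27), (14, 30), (17, 26), (17, 27), (17, 30), (18, 26), (18, 27), (18, 30), (21, 26), (21, 27), (21, 30), (22, 26), (22, 27), (22, 30), (25, 26), (25, 27), (25, 30), (26, 26), (26, 27), (26, 30), (29, 26), (29, 27), (29, 30), (30, 26), (30, 27), (30, 30)]
Unfold 5 (reflect across v@16): 96 holes -> [(1, 1), (1, 4), (1, 5), (1, 26), (1, 27), (1, 30), (2, 1), (2, 4), (2, 5), (2, 26), (2, 27), (2, 30), (5, 1), (5, 4), (5, 5), (5, 26), (5, 27), (5, 30), (6, 1), (6, 4), (6, 5), (6, 26), (6, 27), (6, 30), (9, 1), (9, 4), (9, 5), (9, 26), (9, 27), (9, 30), (10, 1), (10, 4), (10, 5), (10, 26), (10, 27), (10, 30), (13, 1), (13, 4), (13, 5), (13, 26), (13, 27), (13, 30), (14, 1), (14, 4), (14, 5), (14, 26), (14, 27), (14, 30), (17, 1), (17, 4), (17, 5), (17, 26), (17, 27), (17, 30), (18, 1), (18, 4), (18, 5), (18, 26), (18, 27), (18, 30), (21, 1), (21, 4), (21, 5), (21, 26), (21, 27), (21, 30), (22, 1), (22, 4), (22, 5), (22, 26), (22, 27), (22, 30), (25, 1), (25, 4), (25, 5), (25, 26), (25, 27), (25, 30), (26, 1), (26, 4), (26, 5), (26, 26), (26, 27), (26, 30), (29, 1), (29, 4), (29, 5), (29, 26), (29, 27), (29, 30), (30, 1), (30, 4), (30, 5), (30, 26), (30, 27), (30, 30)]

Answer: 96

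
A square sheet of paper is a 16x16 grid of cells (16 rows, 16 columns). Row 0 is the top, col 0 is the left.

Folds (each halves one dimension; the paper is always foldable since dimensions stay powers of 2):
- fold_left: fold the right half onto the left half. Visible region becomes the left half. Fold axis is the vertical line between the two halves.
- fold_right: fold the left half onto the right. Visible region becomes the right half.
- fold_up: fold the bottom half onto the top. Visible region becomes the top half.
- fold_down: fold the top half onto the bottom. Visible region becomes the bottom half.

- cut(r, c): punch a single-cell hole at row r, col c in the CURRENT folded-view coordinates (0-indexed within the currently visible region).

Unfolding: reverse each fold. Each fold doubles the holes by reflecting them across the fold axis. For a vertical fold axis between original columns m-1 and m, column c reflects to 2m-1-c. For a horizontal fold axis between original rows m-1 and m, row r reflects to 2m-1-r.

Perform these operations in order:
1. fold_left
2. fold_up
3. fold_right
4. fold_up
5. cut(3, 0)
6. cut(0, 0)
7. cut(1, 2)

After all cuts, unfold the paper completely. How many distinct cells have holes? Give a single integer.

Op 1 fold_left: fold axis v@8; visible region now rows[0,16) x cols[0,8) = 16x8
Op 2 fold_up: fold axis h@8; visible region now rows[0,8) x cols[0,8) = 8x8
Op 3 fold_right: fold axis v@4; visible region now rows[0,8) x cols[4,8) = 8x4
Op 4 fold_up: fold axis h@4; visible region now rows[0,4) x cols[4,8) = 4x4
Op 5 cut(3, 0): punch at orig (3,4); cuts so far [(3, 4)]; region rows[0,4) x cols[4,8) = 4x4
Op 6 cut(0, 0): punch at orig (0,4); cuts so far [(0, 4), (3, 4)]; region rows[0,4) x cols[4,8) = 4x4
Op 7 cut(1, 2): punch at orig (1,6); cuts so far [(0, 4), (1, 6), (3, 4)]; region rows[0,4) x cols[4,8) = 4x4
Unfold 1 (reflect across h@4): 6 holes -> [(0, 4), (1, 6), (3, 4), (4, 4), (6, 6), (7, 4)]
Unfold 2 (reflect across v@4): 12 holes -> [(0, 3), (0, 4), (1, 1), (1, 6), (3, 3), (3, 4), (4, 3), (4, 4), (6, 1), (6, 6), (7, 3), (7, 4)]
Unfold 3 (reflect across h@8): 24 holes -> [(0, 3), (0, 4), (1, 1), (1, 6), (3, 3), (3, 4), (4, 3), (4, 4), (6, 1), (6, 6), (7, 3), (7, 4), (8, 3), (8, 4), (9, 1), (9, 6), (11, 3), (11, 4), (12, 3), (12, 4), (14, 1), (14, 6), (15, 3), (15, 4)]
Unfold 4 (reflect across v@8): 48 holes -> [(0, 3), (0, 4), (0, 11), (0, 12), (1, 1), (1, 6), (1, 9), (1, 14), (3, 3), (3, 4), (3, 11), (3, 12), (4, 3), (4, 4), (4, 11), (4, 12), (6, 1), (6, 6), (6, 9), (6, 14), (7, 3), (7, 4), (7, 11), (7, 12), (8, 3), (8, 4), (8, 11), (8, 12), (9, 1), (9, 6), (9, 9), (9, 14), (11, 3), (11, 4), (11, 11), (11, 12), (12, 3), (12, 4), (12, 11), (12, 12), (14, 1), (14, 6), (14, 9), (14, 14), (15, 3), (15, 4), (15, 11), (15, 12)]

Answer: 48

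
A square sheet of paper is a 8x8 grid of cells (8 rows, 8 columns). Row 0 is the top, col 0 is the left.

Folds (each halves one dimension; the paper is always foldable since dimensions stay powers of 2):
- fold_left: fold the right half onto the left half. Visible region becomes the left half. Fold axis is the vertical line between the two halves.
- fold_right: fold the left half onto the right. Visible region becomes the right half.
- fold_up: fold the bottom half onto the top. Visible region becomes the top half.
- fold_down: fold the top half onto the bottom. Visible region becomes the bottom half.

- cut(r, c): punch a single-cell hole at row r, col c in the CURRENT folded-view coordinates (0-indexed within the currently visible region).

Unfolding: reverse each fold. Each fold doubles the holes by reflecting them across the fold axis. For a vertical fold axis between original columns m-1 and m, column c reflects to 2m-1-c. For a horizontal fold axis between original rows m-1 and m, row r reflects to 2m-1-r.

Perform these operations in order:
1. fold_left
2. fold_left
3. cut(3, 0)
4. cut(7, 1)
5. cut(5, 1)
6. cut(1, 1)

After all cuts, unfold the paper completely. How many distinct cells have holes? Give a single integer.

Answer: 16

Derivation:
Op 1 fold_left: fold axis v@4; visible region now rows[0,8) x cols[0,4) = 8x4
Op 2 fold_left: fold axis v@2; visible region now rows[0,8) x cols[0,2) = 8x2
Op 3 cut(3, 0): punch at orig (3,0); cuts so far [(3, 0)]; region rows[0,8) x cols[0,2) = 8x2
Op 4 cut(7, 1): punch at orig (7,1); cuts so far [(3, 0), (7, 1)]; region rows[0,8) x cols[0,2) = 8x2
Op 5 cut(5, 1): punch at orig (5,1); cuts so far [(3, 0), (5, 1), (7, 1)]; region rows[0,8) x cols[0,2) = 8x2
Op 6 cut(1, 1): punch at orig (1,1); cuts so far [(1, 1), (3, 0), (5, 1), (7, 1)]; region rows[0,8) x cols[0,2) = 8x2
Unfold 1 (reflect across v@2): 8 holes -> [(1, 1), (1, 2), (3, 0), (3, 3), (5, 1), (5, 2), (7, 1), (7, 2)]
Unfold 2 (reflect across v@4): 16 holes -> [(1, 1), (1, 2), (1, 5), (1, 6), (3, 0), (3, 3), (3, 4), (3, 7), (5, 1), (5, 2), (5, 5), (5, 6), (7, 1), (7, 2), (7, 5), (7, 6)]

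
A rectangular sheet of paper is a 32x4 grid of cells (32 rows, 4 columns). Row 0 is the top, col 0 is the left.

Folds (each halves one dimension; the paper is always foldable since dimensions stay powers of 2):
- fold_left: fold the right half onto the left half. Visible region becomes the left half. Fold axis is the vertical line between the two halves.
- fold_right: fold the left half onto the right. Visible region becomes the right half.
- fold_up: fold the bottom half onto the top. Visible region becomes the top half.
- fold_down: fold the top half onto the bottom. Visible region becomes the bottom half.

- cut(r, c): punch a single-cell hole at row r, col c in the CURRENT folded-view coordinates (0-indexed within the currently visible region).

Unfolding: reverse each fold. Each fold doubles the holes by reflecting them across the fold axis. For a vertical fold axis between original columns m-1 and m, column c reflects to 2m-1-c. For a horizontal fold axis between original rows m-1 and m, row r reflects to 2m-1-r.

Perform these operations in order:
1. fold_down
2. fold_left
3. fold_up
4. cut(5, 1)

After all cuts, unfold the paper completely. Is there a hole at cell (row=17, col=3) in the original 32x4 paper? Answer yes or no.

Answer: no

Derivation:
Op 1 fold_down: fold axis h@16; visible region now rows[16,32) x cols[0,4) = 16x4
Op 2 fold_left: fold axis v@2; visible region now rows[16,32) x cols[0,2) = 16x2
Op 3 fold_up: fold axis h@24; visible region now rows[16,24) x cols[0,2) = 8x2
Op 4 cut(5, 1): punch at orig (21,1); cuts so far [(21, 1)]; region rows[16,24) x cols[0,2) = 8x2
Unfold 1 (reflect across h@24): 2 holes -> [(21, 1), (26, 1)]
Unfold 2 (reflect across v@2): 4 holes -> [(21, 1), (21, 2), (26, 1), (26, 2)]
Unfold 3 (reflect across h@16): 8 holes -> [(5, 1), (5, 2), (10, 1), (10, 2), (21, 1), (21, 2), (26, 1), (26, 2)]
Holes: [(5, 1), (5, 2), (10, 1), (10, 2), (21, 1), (21, 2), (26, 1), (26, 2)]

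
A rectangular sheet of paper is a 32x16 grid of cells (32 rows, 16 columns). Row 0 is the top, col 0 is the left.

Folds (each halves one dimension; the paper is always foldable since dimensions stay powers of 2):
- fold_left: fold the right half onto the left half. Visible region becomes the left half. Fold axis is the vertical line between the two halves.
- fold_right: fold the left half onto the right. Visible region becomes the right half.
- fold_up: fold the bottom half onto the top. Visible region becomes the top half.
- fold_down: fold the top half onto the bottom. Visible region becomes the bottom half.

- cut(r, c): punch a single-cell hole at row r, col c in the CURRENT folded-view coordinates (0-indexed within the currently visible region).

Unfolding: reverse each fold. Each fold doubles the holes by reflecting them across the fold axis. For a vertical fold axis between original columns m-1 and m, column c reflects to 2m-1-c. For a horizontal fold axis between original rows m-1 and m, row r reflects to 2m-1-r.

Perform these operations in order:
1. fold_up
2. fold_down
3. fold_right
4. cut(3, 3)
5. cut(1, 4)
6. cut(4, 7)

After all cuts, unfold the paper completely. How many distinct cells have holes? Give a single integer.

Op 1 fold_up: fold axis h@16; visible region now rows[0,16) x cols[0,16) = 16x16
Op 2 fold_down: fold axis h@8; visible region now rows[8,16) x cols[0,16) = 8x16
Op 3 fold_right: fold axis v@8; visible region now rows[8,16) x cols[8,16) = 8x8
Op 4 cut(3, 3): punch at orig (11,11); cuts so far [(11, 11)]; region rows[8,16) x cols[8,16) = 8x8
Op 5 cut(1, 4): punch at orig (9,12); cuts so far [(9, 12), (11, 11)]; region rows[8,16) x cols[8,16) = 8x8
Op 6 cut(4, 7): punch at orig (12,15); cuts so far [(9, 12), (11, 11), (12, 15)]; region rows[8,16) x cols[8,16) = 8x8
Unfold 1 (reflect across v@8): 6 holes -> [(9, 3), (9, 12), (11, 4), (11, 11), (12, 0), (12, 15)]
Unfold 2 (reflect across h@8): 12 holes -> [(3, 0), (3, 15), (4, 4), (4, 11), (6, 3), (6, 12), (9, 3), (9, 12), (11, 4), (11, 11), (12, 0), (12, 15)]
Unfold 3 (reflect across h@16): 24 holes -> [(3, 0), (3, 15), (4, 4), (4, 11), (6, 3), (6, 12), (9, 3), (9, 12), (11, 4), (11, 11), (12, 0), (12, 15), (19, 0), (19, 15), (20, 4), (20, 11), (22, 3), (22, 12), (25, 3), (25, 12), (27, 4), (27, 11), (28, 0), (28, 15)]

Answer: 24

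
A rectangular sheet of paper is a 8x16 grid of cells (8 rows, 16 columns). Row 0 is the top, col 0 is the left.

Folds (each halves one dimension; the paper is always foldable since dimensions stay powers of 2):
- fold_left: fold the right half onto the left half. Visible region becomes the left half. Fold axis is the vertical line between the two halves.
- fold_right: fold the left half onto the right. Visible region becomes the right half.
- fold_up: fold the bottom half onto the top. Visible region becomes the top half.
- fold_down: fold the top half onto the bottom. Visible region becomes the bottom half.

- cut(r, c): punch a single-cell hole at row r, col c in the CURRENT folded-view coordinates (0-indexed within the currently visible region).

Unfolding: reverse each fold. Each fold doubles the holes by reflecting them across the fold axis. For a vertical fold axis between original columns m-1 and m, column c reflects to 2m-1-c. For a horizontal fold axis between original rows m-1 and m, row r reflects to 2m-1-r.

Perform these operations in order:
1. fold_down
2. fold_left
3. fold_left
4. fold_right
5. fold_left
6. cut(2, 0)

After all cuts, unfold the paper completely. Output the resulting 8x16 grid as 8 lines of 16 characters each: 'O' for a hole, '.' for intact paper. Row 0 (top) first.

Answer: ................
OOOOOOOOOOOOOOOO
................
................
................
................
OOOOOOOOOOOOOOOO
................

Derivation:
Op 1 fold_down: fold axis h@4; visible region now rows[4,8) x cols[0,16) = 4x16
Op 2 fold_left: fold axis v@8; visible region now rows[4,8) x cols[0,8) = 4x8
Op 3 fold_left: fold axis v@4; visible region now rows[4,8) x cols[0,4) = 4x4
Op 4 fold_right: fold axis v@2; visible region now rows[4,8) x cols[2,4) = 4x2
Op 5 fold_left: fold axis v@3; visible region now rows[4,8) x cols[2,3) = 4x1
Op 6 cut(2, 0): punch at orig (6,2); cuts so far [(6, 2)]; region rows[4,8) x cols[2,3) = 4x1
Unfold 1 (reflect across v@3): 2 holes -> [(6, 2), (6, 3)]
Unfold 2 (reflect across v@2): 4 holes -> [(6, 0), (6, 1), (6, 2), (6, 3)]
Unfold 3 (reflect across v@4): 8 holes -> [(6, 0), (6, 1), (6, 2), (6, 3), (6, 4), (6, 5), (6, 6), (6, 7)]
Unfold 4 (reflect across v@8): 16 holes -> [(6, 0), (6, 1), (6, 2), (6, 3), (6, 4), (6, 5), (6, 6), (6, 7), (6, 8), (6, 9), (6, 10), (6, 11), (6, 12), (6, 13), (6, 14), (6, 15)]
Unfold 5 (reflect across h@4): 32 holes -> [(1, 0), (1, 1), (1, 2), (1, 3), (1, 4), (1, 5), (1, 6), (1, 7), (1, 8), (1, 9), (1, 10), (1, 11), (1, 12), (1, 13), (1, 14), (1, 15), (6, 0), (6, 1), (6, 2), (6, 3), (6, 4), (6, 5), (6, 6), (6, 7), (6, 8), (6, 9), (6, 10), (6, 11), (6, 12), (6, 13), (6, 14), (6, 15)]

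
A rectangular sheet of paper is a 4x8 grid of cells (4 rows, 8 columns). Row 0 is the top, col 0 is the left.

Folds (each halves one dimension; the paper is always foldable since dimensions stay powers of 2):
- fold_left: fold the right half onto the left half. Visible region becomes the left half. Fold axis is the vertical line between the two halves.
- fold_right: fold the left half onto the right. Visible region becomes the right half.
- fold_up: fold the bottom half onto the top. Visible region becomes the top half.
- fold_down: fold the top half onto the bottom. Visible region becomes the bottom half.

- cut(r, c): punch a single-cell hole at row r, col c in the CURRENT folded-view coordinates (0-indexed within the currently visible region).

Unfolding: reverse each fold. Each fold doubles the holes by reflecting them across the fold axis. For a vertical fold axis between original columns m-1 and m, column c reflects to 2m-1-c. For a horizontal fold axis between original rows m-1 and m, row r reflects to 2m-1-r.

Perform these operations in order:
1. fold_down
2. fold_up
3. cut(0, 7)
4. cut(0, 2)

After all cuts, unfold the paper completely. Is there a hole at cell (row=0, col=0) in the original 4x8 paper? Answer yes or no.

Op 1 fold_down: fold axis h@2; visible region now rows[2,4) x cols[0,8) = 2x8
Op 2 fold_up: fold axis h@3; visible region now rows[2,3) x cols[0,8) = 1x8
Op 3 cut(0, 7): punch at orig (2,7); cuts so far [(2, 7)]; region rows[2,3) x cols[0,8) = 1x8
Op 4 cut(0, 2): punch at orig (2,2); cuts so far [(2, 2), (2, 7)]; region rows[2,3) x cols[0,8) = 1x8
Unfold 1 (reflect across h@3): 4 holes -> [(2, 2), (2, 7), (3, 2), (3, 7)]
Unfold 2 (reflect across h@2): 8 holes -> [(0, 2), (0, 7), (1, 2), (1, 7), (2, 2), (2, 7), (3, 2), (3, 7)]
Holes: [(0, 2), (0, 7), (1, 2), (1, 7), (2, 2), (2, 7), (3, 2), (3, 7)]

Answer: no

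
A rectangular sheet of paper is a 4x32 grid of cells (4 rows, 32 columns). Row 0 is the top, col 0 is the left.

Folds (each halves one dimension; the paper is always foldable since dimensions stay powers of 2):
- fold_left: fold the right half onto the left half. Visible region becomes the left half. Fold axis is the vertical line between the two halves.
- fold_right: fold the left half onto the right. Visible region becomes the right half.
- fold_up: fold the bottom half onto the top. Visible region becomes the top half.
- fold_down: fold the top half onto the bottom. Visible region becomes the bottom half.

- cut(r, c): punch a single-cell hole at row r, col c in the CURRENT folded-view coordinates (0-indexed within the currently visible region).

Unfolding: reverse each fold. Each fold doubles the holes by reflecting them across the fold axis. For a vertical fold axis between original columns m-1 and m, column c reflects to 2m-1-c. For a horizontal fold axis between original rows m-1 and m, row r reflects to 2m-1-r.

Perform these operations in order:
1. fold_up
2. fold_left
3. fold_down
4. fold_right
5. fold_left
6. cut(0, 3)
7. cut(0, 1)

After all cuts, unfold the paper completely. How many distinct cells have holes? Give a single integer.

Answer: 64

Derivation:
Op 1 fold_up: fold axis h@2; visible region now rows[0,2) x cols[0,32) = 2x32
Op 2 fold_left: fold axis v@16; visible region now rows[0,2) x cols[0,16) = 2x16
Op 3 fold_down: fold axis h@1; visible region now rows[1,2) x cols[0,16) = 1x16
Op 4 fold_right: fold axis v@8; visible region now rows[1,2) x cols[8,16) = 1x8
Op 5 fold_left: fold axis v@12; visible region now rows[1,2) x cols[8,12) = 1x4
Op 6 cut(0, 3): punch at orig (1,11); cuts so far [(1, 11)]; region rows[1,2) x cols[8,12) = 1x4
Op 7 cut(0, 1): punch at orig (1,9); cuts so far [(1, 9), (1, 11)]; region rows[1,2) x cols[8,12) = 1x4
Unfold 1 (reflect across v@12): 4 holes -> [(1, 9), (1, 11), (1, 12), (1, 14)]
Unfold 2 (reflect across v@8): 8 holes -> [(1, 1), (1, 3), (1, 4), (1, 6), (1, 9), (1, 11), (1, 12), (1, 14)]
Unfold 3 (reflect across h@1): 16 holes -> [(0, 1), (0, 3), (0, 4), (0, 6), (0, 9), (0, 11), (0, 12), (0, 14), (1, 1), (1, 3), (1, 4), (1, 6), (1, 9), (1, 11), (1, 12), (1, 14)]
Unfold 4 (reflect across v@16): 32 holes -> [(0, 1), (0, 3), (0, 4), (0, 6), (0, 9), (0, 11), (0, 12), (0, 14), (0, 17), (0, 19), (0, 20), (0, 22), (0, 25), (0, 27), (0, 28), (0, 30), (1, 1), (1, 3), (1, 4), (1, 6), (1, 9), (1, 11), (1, 12), (1, 14), (1, 17), (1, 19), (1, 20), (1, 22), (1, 25), (1, 27), (1, 28), (1, 30)]
Unfold 5 (reflect across h@2): 64 holes -> [(0, 1), (0, 3), (0, 4), (0, 6), (0, 9), (0, 11), (0, 12), (0, 14), (0, 17), (0, 19), (0, 20), (0, 22), (0, 25), (0, 27), (0, 28), (0, 30), (1, 1), (1, 3), (1, 4), (1, 6), (1, 9), (1, 11), (1, 12), (1, 14), (1, 17), (1, 19), (1, 20), (1, 22), (1, 25), (1, 27), (1, 28), (1, 30), (2, 1), (2, 3), (2, 4), (2, 6), (2, 9), (2, 11), (2, 12), (2, 14), (2, 17), (2, 19), (2, 20), (2, 22), (2, 25), (2, 27), (2, 28), (2, 30), (3, 1), (3, 3), (3, 4), (3, 6), (3, 9), (3, 11), (3, 12), (3, 14), (3, 17), (3, 19), (3, 20), (3, 22), (3, 25), (3, 27), (3, 28), (3, 30)]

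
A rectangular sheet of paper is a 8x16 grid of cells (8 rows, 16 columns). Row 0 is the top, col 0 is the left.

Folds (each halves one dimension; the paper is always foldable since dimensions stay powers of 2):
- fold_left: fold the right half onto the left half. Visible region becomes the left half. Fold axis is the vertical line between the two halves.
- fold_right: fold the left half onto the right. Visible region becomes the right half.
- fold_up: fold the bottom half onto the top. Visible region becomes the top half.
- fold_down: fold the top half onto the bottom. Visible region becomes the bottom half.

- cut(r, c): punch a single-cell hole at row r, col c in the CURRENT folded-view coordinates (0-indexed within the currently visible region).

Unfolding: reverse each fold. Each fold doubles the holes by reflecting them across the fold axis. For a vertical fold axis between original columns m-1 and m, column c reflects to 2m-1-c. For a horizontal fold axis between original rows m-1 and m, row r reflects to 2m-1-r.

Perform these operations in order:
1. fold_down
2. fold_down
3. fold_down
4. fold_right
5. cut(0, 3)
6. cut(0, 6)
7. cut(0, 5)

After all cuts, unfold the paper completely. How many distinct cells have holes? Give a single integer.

Op 1 fold_down: fold axis h@4; visible region now rows[4,8) x cols[0,16) = 4x16
Op 2 fold_down: fold axis h@6; visible region now rows[6,8) x cols[0,16) = 2x16
Op 3 fold_down: fold axis h@7; visible region now rows[7,8) x cols[0,16) = 1x16
Op 4 fold_right: fold axis v@8; visible region now rows[7,8) x cols[8,16) = 1x8
Op 5 cut(0, 3): punch at orig (7,11); cuts so far [(7, 11)]; region rows[7,8) x cols[8,16) = 1x8
Op 6 cut(0, 6): punch at orig (7,14); cuts so far [(7, 11), (7, 14)]; region rows[7,8) x cols[8,16) = 1x8
Op 7 cut(0, 5): punch at orig (7,13); cuts so far [(7, 11), (7, 13), (7, 14)]; region rows[7,8) x cols[8,16) = 1x8
Unfold 1 (reflect across v@8): 6 holes -> [(7, 1), (7, 2), (7, 4), (7, 11), (7, 13), (7, 14)]
Unfold 2 (reflect across h@7): 12 holes -> [(6, 1), (6, 2), (6, 4), (6, 11), (6, 13), (6, 14), (7, 1), (7, 2), (7, 4), (7, 11), (7, 13), (7, 14)]
Unfold 3 (reflect across h@6): 24 holes -> [(4, 1), (4, 2), (4, 4), (4, 11), (4, 13), (4, 14), (5, 1), (5, 2), (5, 4), (5, 11), (5, 13), (5, 14), (6, 1), (6, 2), (6, 4), (6, 11), (6, 13), (6, 14), (7, 1), (7, 2), (7, 4), (7, 11), (7, 13), (7, 14)]
Unfold 4 (reflect across h@4): 48 holes -> [(0, 1), (0, 2), (0, 4), (0, 11), (0, 13), (0, 14), (1, 1), (1, 2), (1, 4), (1, 11), (1, 13), (1, 14), (2, 1), (2, 2), (2, 4), (2, 11), (2, 13), (2, 14), (3, 1), (3, 2), (3, 4), (3, 11), (3, 13), (3, 14), (4, 1), (4, 2), (4, 4), (4, 11), (4, 13), (4, 14), (5, 1), (5, 2), (5, 4), (5, 11), (5, 13), (5, 14), (6, 1), (6, 2), (6, 4), (6, 11), (6, 13), (6, 14), (7, 1), (7, 2), (7, 4), (7, 11), (7, 13), (7, 14)]

Answer: 48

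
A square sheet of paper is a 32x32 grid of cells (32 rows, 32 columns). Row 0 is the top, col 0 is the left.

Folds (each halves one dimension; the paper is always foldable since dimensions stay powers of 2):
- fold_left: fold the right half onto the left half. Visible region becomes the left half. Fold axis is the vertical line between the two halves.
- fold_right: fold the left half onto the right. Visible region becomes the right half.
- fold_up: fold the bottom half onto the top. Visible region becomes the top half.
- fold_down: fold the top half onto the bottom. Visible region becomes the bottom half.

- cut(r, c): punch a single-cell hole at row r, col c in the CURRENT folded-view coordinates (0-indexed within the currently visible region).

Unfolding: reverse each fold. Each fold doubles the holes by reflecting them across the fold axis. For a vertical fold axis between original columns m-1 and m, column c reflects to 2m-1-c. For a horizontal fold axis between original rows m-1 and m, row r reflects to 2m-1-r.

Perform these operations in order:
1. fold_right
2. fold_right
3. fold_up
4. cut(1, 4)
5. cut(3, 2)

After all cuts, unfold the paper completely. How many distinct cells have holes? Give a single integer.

Op 1 fold_right: fold axis v@16; visible region now rows[0,32) x cols[16,32) = 32x16
Op 2 fold_right: fold axis v@24; visible region now rows[0,32) x cols[24,32) = 32x8
Op 3 fold_up: fold axis h@16; visible region now rows[0,16) x cols[24,32) = 16x8
Op 4 cut(1, 4): punch at orig (1,28); cuts so far [(1, 28)]; region rows[0,16) x cols[24,32) = 16x8
Op 5 cut(3, 2): punch at orig (3,26); cuts so far [(1, 28), (3, 26)]; region rows[0,16) x cols[24,32) = 16x8
Unfold 1 (reflect across h@16): 4 holes -> [(1, 28), (3, 26), (28, 26), (30, 28)]
Unfold 2 (reflect across v@24): 8 holes -> [(1, 19), (1, 28), (3, 21), (3, 26), (28, 21), (28, 26), (30, 19), (30, 28)]
Unfold 3 (reflect across v@16): 16 holes -> [(1, 3), (1, 12), (1, 19), (1, 28), (3, 5), (3, 10), (3, 21), (3, 26), (28, 5), (28, 10), (28, 21), (28, 26), (30, 3), (30, 12), (30, 19), (30, 28)]

Answer: 16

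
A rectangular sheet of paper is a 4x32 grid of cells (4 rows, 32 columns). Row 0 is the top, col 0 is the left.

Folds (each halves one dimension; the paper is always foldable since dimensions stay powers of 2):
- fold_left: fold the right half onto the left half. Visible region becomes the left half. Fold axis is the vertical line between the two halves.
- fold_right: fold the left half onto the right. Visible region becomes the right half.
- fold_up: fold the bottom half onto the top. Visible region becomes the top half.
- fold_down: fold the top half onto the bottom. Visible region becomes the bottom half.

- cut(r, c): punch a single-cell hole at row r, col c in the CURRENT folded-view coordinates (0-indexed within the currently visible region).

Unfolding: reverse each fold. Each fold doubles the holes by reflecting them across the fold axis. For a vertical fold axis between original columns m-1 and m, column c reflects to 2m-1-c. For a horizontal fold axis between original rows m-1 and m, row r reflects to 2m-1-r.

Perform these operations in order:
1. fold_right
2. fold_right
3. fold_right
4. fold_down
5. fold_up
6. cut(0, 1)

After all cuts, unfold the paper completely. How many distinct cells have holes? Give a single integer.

Answer: 32

Derivation:
Op 1 fold_right: fold axis v@16; visible region now rows[0,4) x cols[16,32) = 4x16
Op 2 fold_right: fold axis v@24; visible region now rows[0,4) x cols[24,32) = 4x8
Op 3 fold_right: fold axis v@28; visible region now rows[0,4) x cols[28,32) = 4x4
Op 4 fold_down: fold axis h@2; visible region now rows[2,4) x cols[28,32) = 2x4
Op 5 fold_up: fold axis h@3; visible region now rows[2,3) x cols[28,32) = 1x4
Op 6 cut(0, 1): punch at orig (2,29); cuts so far [(2, 29)]; region rows[2,3) x cols[28,32) = 1x4
Unfold 1 (reflect across h@3): 2 holes -> [(2, 29), (3, 29)]
Unfold 2 (reflect across h@2): 4 holes -> [(0, 29), (1, 29), (2, 29), (3, 29)]
Unfold 3 (reflect across v@28): 8 holes -> [(0, 26), (0, 29), (1, 26), (1, 29), (2, 26), (2, 29), (3, 26), (3, 29)]
Unfold 4 (reflect across v@24): 16 holes -> [(0, 18), (0, 21), (0, 26), (0, 29), (1, 18), (1, 21), (1, 26), (1, 29), (2, 18), (2, 21), (2, 26), (2, 29), (3, 18), (3, 21), (3, 26), (3, 29)]
Unfold 5 (reflect across v@16): 32 holes -> [(0, 2), (0, 5), (0, 10), (0, 13), (0, 18), (0, 21), (0, 26), (0, 29), (1, 2), (1, 5), (1, 10), (1, 13), (1, 18), (1, 21), (1, 26), (1, 29), (2, 2), (2, 5), (2, 10), (2, 13), (2, 18), (2, 21), (2, 26), (2, 29), (3, 2), (3, 5), (3, 10), (3, 13), (3, 18), (3, 21), (3, 26), (3, 29)]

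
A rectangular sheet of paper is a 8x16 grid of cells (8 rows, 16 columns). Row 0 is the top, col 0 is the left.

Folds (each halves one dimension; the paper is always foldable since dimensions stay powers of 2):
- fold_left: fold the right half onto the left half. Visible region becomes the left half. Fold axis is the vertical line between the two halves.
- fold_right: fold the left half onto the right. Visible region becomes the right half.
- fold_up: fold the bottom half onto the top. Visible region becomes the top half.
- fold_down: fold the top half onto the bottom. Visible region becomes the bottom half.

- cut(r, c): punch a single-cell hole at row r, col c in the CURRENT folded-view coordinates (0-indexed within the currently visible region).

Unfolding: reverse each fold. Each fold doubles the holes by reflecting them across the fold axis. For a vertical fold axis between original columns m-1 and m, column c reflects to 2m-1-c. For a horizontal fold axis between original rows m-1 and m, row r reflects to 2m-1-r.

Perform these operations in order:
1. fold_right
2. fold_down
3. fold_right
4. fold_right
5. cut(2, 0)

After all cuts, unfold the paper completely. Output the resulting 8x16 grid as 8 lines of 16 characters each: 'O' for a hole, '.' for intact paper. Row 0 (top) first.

Answer: ................
.OO..OO..OO..OO.
................
................
................
................
.OO..OO..OO..OO.
................

Derivation:
Op 1 fold_right: fold axis v@8; visible region now rows[0,8) x cols[8,16) = 8x8
Op 2 fold_down: fold axis h@4; visible region now rows[4,8) x cols[8,16) = 4x8
Op 3 fold_right: fold axis v@12; visible region now rows[4,8) x cols[12,16) = 4x4
Op 4 fold_right: fold axis v@14; visible region now rows[4,8) x cols[14,16) = 4x2
Op 5 cut(2, 0): punch at orig (6,14); cuts so far [(6, 14)]; region rows[4,8) x cols[14,16) = 4x2
Unfold 1 (reflect across v@14): 2 holes -> [(6, 13), (6, 14)]
Unfold 2 (reflect across v@12): 4 holes -> [(6, 9), (6, 10), (6, 13), (6, 14)]
Unfold 3 (reflect across h@4): 8 holes -> [(1, 9), (1, 10), (1, 13), (1, 14), (6, 9), (6, 10), (6, 13), (6, 14)]
Unfold 4 (reflect across v@8): 16 holes -> [(1, 1), (1, 2), (1, 5), (1, 6), (1, 9), (1, 10), (1, 13), (1, 14), (6, 1), (6, 2), (6, 5), (6, 6), (6, 9), (6, 10), (6, 13), (6, 14)]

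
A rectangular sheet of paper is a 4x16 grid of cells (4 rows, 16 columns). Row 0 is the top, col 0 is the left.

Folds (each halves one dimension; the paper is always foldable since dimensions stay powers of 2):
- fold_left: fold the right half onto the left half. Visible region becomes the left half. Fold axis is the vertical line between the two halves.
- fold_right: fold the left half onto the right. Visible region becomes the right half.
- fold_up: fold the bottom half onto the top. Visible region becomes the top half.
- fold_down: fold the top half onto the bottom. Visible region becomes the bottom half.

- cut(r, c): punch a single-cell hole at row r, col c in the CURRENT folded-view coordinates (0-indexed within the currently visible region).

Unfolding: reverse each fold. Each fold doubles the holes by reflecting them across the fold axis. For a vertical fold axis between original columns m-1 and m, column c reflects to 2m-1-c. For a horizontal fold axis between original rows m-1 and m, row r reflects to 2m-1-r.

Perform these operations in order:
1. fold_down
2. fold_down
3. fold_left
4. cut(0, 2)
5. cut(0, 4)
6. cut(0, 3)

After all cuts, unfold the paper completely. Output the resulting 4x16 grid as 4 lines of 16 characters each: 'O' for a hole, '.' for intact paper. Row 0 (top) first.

Op 1 fold_down: fold axis h@2; visible region now rows[2,4) x cols[0,16) = 2x16
Op 2 fold_down: fold axis h@3; visible region now rows[3,4) x cols[0,16) = 1x16
Op 3 fold_left: fold axis v@8; visible region now rows[3,4) x cols[0,8) = 1x8
Op 4 cut(0, 2): punch at orig (3,2); cuts so far [(3, 2)]; region rows[3,4) x cols[0,8) = 1x8
Op 5 cut(0, 4): punch at orig (3,4); cuts so far [(3, 2), (3, 4)]; region rows[3,4) x cols[0,8) = 1x8
Op 6 cut(0, 3): punch at orig (3,3); cuts so far [(3, 2), (3, 3), (3, 4)]; region rows[3,4) x cols[0,8) = 1x8
Unfold 1 (reflect across v@8): 6 holes -> [(3, 2), (3, 3), (3, 4), (3, 11), (3, 12), (3, 13)]
Unfold 2 (reflect across h@3): 12 holes -> [(2, 2), (2, 3), (2, 4), (2, 11), (2, 12), (2, 13), (3, 2), (3, 3), (3, 4), (3, 11), (3, 12), (3, 13)]
Unfold 3 (reflect across h@2): 24 holes -> [(0, 2), (0, 3), (0, 4), (0, 11), (0, 12), (0, 13), (1, 2), (1, 3), (1, 4), (1, 11), (1, 12), (1, 13), (2, 2), (2, 3), (2, 4), (2, 11), (2, 12), (2, 13), (3, 2), (3, 3), (3, 4), (3, 11), (3, 12), (3, 13)]

Answer: ..OOO......OOO..
..OOO......OOO..
..OOO......OOO..
..OOO......OOO..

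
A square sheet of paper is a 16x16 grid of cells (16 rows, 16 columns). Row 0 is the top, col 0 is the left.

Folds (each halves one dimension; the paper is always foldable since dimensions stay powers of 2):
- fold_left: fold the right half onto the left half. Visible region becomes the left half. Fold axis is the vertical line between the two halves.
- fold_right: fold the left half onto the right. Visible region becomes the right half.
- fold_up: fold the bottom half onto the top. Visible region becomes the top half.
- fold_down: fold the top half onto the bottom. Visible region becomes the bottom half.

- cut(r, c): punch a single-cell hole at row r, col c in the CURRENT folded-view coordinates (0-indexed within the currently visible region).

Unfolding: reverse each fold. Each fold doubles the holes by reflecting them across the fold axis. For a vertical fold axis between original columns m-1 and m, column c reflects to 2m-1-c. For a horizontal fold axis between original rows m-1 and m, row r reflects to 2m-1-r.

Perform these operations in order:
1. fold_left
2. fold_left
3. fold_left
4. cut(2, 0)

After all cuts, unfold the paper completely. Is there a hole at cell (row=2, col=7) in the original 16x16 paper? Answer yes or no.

Op 1 fold_left: fold axis v@8; visible region now rows[0,16) x cols[0,8) = 16x8
Op 2 fold_left: fold axis v@4; visible region now rows[0,16) x cols[0,4) = 16x4
Op 3 fold_left: fold axis v@2; visible region now rows[0,16) x cols[0,2) = 16x2
Op 4 cut(2, 0): punch at orig (2,0); cuts so far [(2, 0)]; region rows[0,16) x cols[0,2) = 16x2
Unfold 1 (reflect across v@2): 2 holes -> [(2, 0), (2, 3)]
Unfold 2 (reflect across v@4): 4 holes -> [(2, 0), (2, 3), (2, 4), (2, 7)]
Unfold 3 (reflect across v@8): 8 holes -> [(2, 0), (2, 3), (2, 4), (2, 7), (2, 8), (2, 11), (2, 12), (2, 15)]
Holes: [(2, 0), (2, 3), (2, 4), (2, 7), (2, 8), (2, 11), (2, 12), (2, 15)]

Answer: yes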